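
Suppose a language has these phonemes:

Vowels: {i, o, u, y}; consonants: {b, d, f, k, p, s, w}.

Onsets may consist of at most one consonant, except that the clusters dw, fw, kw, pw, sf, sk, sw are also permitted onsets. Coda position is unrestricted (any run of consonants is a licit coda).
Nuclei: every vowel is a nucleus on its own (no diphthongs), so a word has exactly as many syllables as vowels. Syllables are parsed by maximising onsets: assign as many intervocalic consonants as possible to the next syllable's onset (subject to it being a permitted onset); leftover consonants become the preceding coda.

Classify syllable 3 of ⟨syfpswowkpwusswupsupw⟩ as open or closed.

closed

The vowels are y, o, u, u, u — 5 nuclei, so 5 syllables.
σ1/σ2 boundary: /fpsw/ — longest licit onset from the right is /sw/, leaving /fp/ as coda.
σ2/σ3 boundary: /wkpw/; trying suffixes from longest down, /pw/ is the first permitted one, so coda /wk/ | onset /pw/.
σ3/σ4 boundary: /ssw/; trying suffixes from longest down, /sw/ is the first permitted one, so coda /s/ | onset /sw/.
σ4/σ5 boundary: /ps/; trying suffixes from longest down, /s/ is the first permitted one, so coda /p/ | onset /s/.
Result: syfp.swowk.pwus.swup.supw.
Syllable 3 is /pwus/ with coda /s/, so it is closed.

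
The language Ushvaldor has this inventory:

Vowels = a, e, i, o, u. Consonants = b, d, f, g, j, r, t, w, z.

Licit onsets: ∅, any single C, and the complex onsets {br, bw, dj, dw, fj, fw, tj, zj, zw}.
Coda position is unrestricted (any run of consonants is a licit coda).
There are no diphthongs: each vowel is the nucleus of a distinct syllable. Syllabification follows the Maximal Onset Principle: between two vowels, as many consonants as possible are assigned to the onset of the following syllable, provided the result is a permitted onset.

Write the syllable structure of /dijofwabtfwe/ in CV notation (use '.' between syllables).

CV.CV.CCVCC.CCV

The vowels are i, o, a, e — 4 nuclei, so 4 syllables.
Between /i/ (V1) and /o/ (V2): /j/ is a single consonant, so it becomes the next onset.
Between /o/ (V2) and /a/ (V3): cluster /fw/ — /fw/ is itself a permitted onset, so the whole cluster goes right; preceding coda = ∅.
Between /a/ (V3) and /e/ (V4): /btfw/ — longest licit onset from the right is /fw/, leaving /bt/ as coda.
Syllabification: di.jo.fwabt.fwe.
Mapping each syllable to C/V: /di/ → CV, /jo/ → CV, /fwabt/ → CCVCC, /fwe/ → CCV.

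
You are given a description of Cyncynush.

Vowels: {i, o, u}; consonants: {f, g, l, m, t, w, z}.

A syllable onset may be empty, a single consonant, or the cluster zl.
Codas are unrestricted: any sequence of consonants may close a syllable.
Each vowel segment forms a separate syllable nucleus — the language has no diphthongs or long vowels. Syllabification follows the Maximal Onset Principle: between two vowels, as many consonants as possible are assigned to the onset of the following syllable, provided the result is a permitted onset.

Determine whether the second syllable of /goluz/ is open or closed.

closed

The vowels are o, u — 2 nuclei, so 2 syllables.
V1 /o/ – V2 /u/: just /l/ — single C goes to the following onset.
Syllabification: go.luz.
Syllable 2 is /luz/ with coda /z/, so it is closed.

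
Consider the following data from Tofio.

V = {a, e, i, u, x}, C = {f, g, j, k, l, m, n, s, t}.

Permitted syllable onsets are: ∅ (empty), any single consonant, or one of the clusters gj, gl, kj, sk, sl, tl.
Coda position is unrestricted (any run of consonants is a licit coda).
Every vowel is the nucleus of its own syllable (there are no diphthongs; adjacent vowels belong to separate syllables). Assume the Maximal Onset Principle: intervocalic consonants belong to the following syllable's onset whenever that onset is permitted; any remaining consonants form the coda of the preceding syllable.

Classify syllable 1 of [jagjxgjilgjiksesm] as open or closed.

open

The vowels are a, x, i, i, e — 5 nuclei, so 5 syllables.
/a…x/ gap (V1→V2): cluster /gj/ — /gj/ is itself a permitted onset, so the whole cluster goes right; preceding coda = ∅.
/x…i/ gap (V2→V3): cluster /gj/ — /gj/ is itself a permitted onset, so the whole cluster goes right; preceding coda = ∅.
/i…i/ gap (V3→V4): cluster /lgj/ — the longest permitted-onset suffix is /gj/; onset = /gj/, preceding coda = /l/.
/i…e/ gap (V4→V5): /ks/ — longest licit onset from the right is /s/, leaving /k/ as coda.
Syllabification: ja.gjx.gjil.gjik.sesm.
Syllable 1 is /ja/; it ends in its nucleus with no coda, so it is open.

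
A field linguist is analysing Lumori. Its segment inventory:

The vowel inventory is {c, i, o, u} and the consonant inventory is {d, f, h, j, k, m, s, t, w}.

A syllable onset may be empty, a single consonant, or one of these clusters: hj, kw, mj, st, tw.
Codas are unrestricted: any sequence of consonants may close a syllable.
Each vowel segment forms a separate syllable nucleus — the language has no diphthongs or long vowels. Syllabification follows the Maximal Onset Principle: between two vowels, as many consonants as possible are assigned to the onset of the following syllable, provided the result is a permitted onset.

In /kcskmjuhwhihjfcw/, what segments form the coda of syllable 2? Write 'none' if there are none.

hw

Vowels present: c, u, i, c; each is a nucleus, giving 4 syllables.
Between /c/ (V1) and /u/ (V2): /skmj/; trying suffixes from longest down, /mj/ is the first permitted one, so coda /sk/ | onset /mj/.
Between /u/ (V2) and /i/ (V3): /hwh/ — longest licit onset from the right is /h/, leaving /hw/ as coda.
Between /i/ (V3) and /c/ (V4): /hjf/ splits as /hj/ + /f/ (/f/ is the longest suffix that is a licit onset).
Putting it together: kcsk.mjuhw.hihj.fcw.
Syllable 2 is /mjuhw/: onset /mj/, nucleus /u/, coda /hw/.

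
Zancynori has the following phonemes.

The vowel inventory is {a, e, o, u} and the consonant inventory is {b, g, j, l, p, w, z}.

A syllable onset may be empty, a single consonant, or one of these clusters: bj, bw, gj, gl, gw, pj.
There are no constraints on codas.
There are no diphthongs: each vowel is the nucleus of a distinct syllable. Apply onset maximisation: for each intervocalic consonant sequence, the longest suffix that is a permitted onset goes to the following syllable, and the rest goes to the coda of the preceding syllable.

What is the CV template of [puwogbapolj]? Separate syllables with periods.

CV.CVC.CV.CVCC

The vowels are u, o, a, o — 4 nuclei, so 4 syllables.
σ1/σ2 boundary: /w/ is a single consonant, so it becomes the next onset.
σ2/σ3 boundary: /gb/ splits as /g/ + /b/ (/b/ is the longest suffix that is a licit onset).
σ3/σ4 boundary: /p/ → onset of the next syllable (single consonants are always licit onsets).
Result: pu.wog.ba.polj.
Mapping each syllable to C/V: /pu/ → CV, /wog/ → CVC, /ba/ → CV, /polj/ → CVCC.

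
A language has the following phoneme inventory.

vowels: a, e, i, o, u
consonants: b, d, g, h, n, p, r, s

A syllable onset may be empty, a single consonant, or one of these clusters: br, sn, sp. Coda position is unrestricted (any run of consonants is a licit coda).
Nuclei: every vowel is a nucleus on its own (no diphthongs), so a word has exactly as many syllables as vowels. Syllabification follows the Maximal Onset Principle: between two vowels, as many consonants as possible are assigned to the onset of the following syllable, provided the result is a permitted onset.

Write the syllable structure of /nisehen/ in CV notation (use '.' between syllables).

The vowels are i, e, e — 3 nuclei, so 3 syllables.
σ1/σ2 boundary: /s/ → onset of the next syllable (single consonants are always licit onsets).
σ2/σ3 boundary: /h/ is a single consonant, so it becomes the next onset.
Putting it together: ni.se.hen.
Mapping each syllable to C/V: /ni/ → CV, /se/ → CV, /hen/ → CVC.

CV.CV.CVC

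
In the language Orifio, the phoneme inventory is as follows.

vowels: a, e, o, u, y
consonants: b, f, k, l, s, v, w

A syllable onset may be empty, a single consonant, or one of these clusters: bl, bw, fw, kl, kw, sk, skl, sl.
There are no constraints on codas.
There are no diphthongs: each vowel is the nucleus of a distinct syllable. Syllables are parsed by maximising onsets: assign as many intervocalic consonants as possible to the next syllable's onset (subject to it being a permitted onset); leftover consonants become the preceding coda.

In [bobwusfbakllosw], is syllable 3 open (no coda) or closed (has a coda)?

Nuclei (vowels): o, u, a, o → 4 syllables.
Between /o/ (V1) and /u/ (V2): cluster /bw/ — /bw/ is itself a permitted onset, so the whole cluster goes right; preceding coda = ∅.
Between /u/ (V2) and /a/ (V3): /sfb/ splits as /sf/ + /b/ (/b/ is the longest suffix that is a licit onset).
Between /a/ (V3) and /o/ (V4): /kll/; trying suffixes from longest down, /l/ is the first permitted one, so coda /kl/ | onset /l/.
So the parse is bo.bwusf.bakl.losw.
Syllable 3 is /bakl/ with coda /kl/, so it is closed.

closed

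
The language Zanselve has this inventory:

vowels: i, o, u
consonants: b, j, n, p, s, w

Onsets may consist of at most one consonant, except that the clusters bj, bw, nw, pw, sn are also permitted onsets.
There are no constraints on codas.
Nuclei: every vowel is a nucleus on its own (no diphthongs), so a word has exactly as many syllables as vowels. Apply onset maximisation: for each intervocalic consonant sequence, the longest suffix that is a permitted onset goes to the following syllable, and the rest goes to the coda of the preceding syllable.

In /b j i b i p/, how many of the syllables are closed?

Vowels present: i, i; each is a nucleus, giving 2 syllables.
σ1/σ2 boundary: /b/ is a single consonant, so it becomes the next onset.
Putting it together: bji.bip.
Classifying each syllable: /bji/ (open), /bip/ (closed).
Closed syllables: 1.

1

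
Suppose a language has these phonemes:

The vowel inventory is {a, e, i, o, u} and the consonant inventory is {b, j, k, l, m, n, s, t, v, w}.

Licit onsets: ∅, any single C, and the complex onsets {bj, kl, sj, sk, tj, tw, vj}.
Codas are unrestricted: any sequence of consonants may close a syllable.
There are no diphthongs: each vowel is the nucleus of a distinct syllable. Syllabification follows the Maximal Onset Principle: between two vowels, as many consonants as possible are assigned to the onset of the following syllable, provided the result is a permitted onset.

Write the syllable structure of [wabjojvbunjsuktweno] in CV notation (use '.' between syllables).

CV.CCVCC.CVCC.CVC.CCV.CV

Nuclei (vowels): a, o, u, u, e, o → 6 syllables.
σ1/σ2 boundary: /bj/ — entire cluster is a permitted onset → onset /bj/, coda ∅.
σ2/σ3 boundary: cluster /jvb/ — the longest permitted-onset suffix is /b/; onset = /b/, preceding coda = /jv/.
σ3/σ4 boundary: /njs/ splits as /nj/ + /s/ (/s/ is the longest suffix that is a licit onset).
σ4/σ5 boundary: cluster /ktw/ — the longest permitted-onset suffix is /tw/; onset = /tw/, preceding coda = /k/.
σ5/σ6 boundary: /n/ is a single consonant, so it becomes the next onset.
So the parse is wa.bjojv.bunj.suk.twe.no.
Mapping each syllable to C/V: /wa/ → CV, /bjojv/ → CCVCC, /bunj/ → CVCC, /suk/ → CVC, /twe/ → CCV, /no/ → CV.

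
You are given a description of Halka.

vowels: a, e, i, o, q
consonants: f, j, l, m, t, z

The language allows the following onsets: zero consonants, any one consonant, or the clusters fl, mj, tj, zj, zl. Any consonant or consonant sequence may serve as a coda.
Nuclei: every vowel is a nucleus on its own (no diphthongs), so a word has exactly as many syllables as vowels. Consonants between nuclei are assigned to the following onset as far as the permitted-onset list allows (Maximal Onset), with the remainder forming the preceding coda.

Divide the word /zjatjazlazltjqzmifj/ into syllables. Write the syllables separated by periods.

Vowels present: a, a, a, q, i; each is a nucleus, giving 5 syllables.
V1 /a/ – V2 /a/: cluster /tj/ — /tj/ is itself a permitted onset, so the whole cluster goes right; preceding coda = ∅.
V2 /a/ – V3 /a/: /zl/ is a licit onset in full, so it all attaches to the next syllable.
V3 /a/ – V4 /q/: cluster /zltj/ — the longest permitted-onset suffix is /tj/; onset = /tj/, preceding coda = /zl/.
V4 /q/ – V5 /i/: /zm/ — longest licit onset from the right is /m/, leaving /z/ as coda.

zja.tja.zlazl.tjqz.mifj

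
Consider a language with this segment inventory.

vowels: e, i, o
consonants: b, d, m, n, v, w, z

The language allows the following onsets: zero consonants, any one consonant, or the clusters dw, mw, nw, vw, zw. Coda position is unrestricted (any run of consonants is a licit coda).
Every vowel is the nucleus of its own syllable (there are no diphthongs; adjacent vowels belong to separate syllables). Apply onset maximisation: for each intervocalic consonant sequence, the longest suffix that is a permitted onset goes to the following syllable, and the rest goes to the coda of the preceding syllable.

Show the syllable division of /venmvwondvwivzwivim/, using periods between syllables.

Vowels present: e, o, i, i, i; each is a nucleus, giving 5 syllables.
Between /e/ (V1) and /o/ (V2): /nmvw/; trying suffixes from longest down, /vw/ is the first permitted one, so coda /nm/ | onset /vw/.
Between /o/ (V2) and /i/ (V3): /ndvw/ — longest licit onset from the right is /vw/, leaving /nd/ as coda.
Between /i/ (V3) and /i/ (V4): /vzw/ splits as /v/ + /zw/ (/zw/ is the longest suffix that is a licit onset).
Between /i/ (V4) and /i/ (V5): /v/ is a single consonant, so it becomes the next onset.

venm.vwond.vwiv.zwi.vim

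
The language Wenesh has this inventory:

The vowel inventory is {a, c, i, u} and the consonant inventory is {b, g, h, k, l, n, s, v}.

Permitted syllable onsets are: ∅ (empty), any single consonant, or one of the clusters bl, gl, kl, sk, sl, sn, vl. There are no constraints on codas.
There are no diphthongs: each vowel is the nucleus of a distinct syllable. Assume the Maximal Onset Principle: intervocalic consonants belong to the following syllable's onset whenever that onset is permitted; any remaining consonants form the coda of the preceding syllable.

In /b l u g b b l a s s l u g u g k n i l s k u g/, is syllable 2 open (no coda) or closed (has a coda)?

closed

Nuclei (vowels): u, a, u, u, i, u → 6 syllables.
V1 /u/ – V2 /a/: cluster /gbbl/ — the longest permitted-onset suffix is /bl/; onset = /bl/, preceding coda = /gb/.
V2 /a/ – V3 /u/: /ssl/ splits as /s/ + /sl/ (/sl/ is the longest suffix that is a licit onset).
V3 /u/ – V4 /u/: just /g/ — single C goes to the following onset.
V4 /u/ – V5 /i/: cluster /gkn/ — the longest permitted-onset suffix is /n/; onset = /n/, preceding coda = /gk/.
V5 /i/ – V6 /u/: /lsk/ splits as /l/ + /sk/ (/sk/ is the longest suffix that is a licit onset).
Syllabification: blugb.blas.slu.gugk.nil.skug.
Syllable 2 is /blas/ with coda /s/, so it is closed.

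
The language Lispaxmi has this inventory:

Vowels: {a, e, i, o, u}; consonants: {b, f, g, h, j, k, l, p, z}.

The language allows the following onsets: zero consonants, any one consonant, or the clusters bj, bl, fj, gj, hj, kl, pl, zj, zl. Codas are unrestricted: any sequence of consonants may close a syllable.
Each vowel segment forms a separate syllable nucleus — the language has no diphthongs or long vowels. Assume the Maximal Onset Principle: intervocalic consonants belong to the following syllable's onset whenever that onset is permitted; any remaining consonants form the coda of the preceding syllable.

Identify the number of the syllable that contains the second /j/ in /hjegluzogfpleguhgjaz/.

Nuclei (vowels): e, u, o, e, u, a → 6 syllables.
V1 /e/ – V2 /u/: /gl/ — longest licit onset from the right is /l/, leaving /g/ as coda.
V2 /u/ – V3 /o/: /z/ → onset of the next syllable (single consonants are always licit onsets).
V3 /o/ – V4 /e/: cluster /gfpl/ — the longest permitted-onset suffix is /pl/; onset = /pl/, preceding coda = /gf/.
V4 /e/ – V5 /u/: /g/ → onset of the next syllable (single consonants are always licit onsets).
V5 /u/ – V6 /a/: /hgj/ — longest licit onset from the right is /gj/, leaving /h/ as coda.
So the parse is hjeg.lu.zogf.ple.guh.gjaz.
The second /j/ is in the onset of syllable 6 (/gjaz/).

6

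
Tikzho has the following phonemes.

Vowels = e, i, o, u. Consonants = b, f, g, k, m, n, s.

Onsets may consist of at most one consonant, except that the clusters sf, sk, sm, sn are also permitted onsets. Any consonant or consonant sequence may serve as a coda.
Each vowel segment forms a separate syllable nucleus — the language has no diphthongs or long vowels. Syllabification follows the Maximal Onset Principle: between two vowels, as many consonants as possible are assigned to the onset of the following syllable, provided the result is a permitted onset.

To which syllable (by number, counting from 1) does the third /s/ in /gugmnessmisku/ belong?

4

The vowels are u, e, i, u — 4 nuclei, so 4 syllables.
Between /u/ (V1) and /e/ (V2): /gmn/ — longest licit onset from the right is /n/, leaving /gm/ as coda.
Between /e/ (V2) and /i/ (V3): /ssm/ — longest licit onset from the right is /sm/, leaving /s/ as coda.
Between /i/ (V3) and /u/ (V4): /sk/ — entire cluster is a permitted onset → onset /sk/, coda ∅.
Putting it together: gugm.nes.smi.sku.
The third /s/ is in the onset of syllable 4 (/sku/).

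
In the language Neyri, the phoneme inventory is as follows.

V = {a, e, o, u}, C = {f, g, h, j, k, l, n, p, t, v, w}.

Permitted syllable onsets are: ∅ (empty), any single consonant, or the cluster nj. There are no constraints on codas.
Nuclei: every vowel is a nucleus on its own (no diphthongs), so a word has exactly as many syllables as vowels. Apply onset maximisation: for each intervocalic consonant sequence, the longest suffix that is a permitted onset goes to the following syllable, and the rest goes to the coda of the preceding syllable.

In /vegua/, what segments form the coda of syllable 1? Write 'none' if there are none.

none

Nuclei (vowels): e, u, a → 3 syllables.
/e…u/ gap (V1→V2): /g/ → onset of the next syllable (single consonants are always licit onsets).
/u…a/ gap (V2→V3): hiatus — the boundary sits between the two vowels.
Syllabification: ve.gu.a.
Syllable 1 is /ve/: onset /v/, nucleus /e/, coda ∅.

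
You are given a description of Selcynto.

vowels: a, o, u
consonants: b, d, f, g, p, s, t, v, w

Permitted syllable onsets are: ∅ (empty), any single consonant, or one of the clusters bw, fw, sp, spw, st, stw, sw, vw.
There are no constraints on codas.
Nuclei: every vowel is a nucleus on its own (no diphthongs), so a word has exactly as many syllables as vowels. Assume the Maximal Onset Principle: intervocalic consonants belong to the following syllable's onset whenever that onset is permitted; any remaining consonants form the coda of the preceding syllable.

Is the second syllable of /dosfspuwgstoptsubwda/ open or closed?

closed

Vowels present: o, u, o, u, a; each is a nucleus, giving 5 syllables.
Between /o/ (V1) and /u/ (V2): cluster /sfsp/ — the longest permitted-onset suffix is /sp/; onset = /sp/, preceding coda = /sf/.
Between /u/ (V2) and /o/ (V3): /wgst/; trying suffixes from longest down, /st/ is the first permitted one, so coda /wg/ | onset /st/.
Between /o/ (V3) and /u/ (V4): /pts/ splits as /pt/ + /s/ (/s/ is the longest suffix that is a licit onset).
Between /u/ (V4) and /a/ (V5): cluster /bwd/ — the longest permitted-onset suffix is /d/; onset = /d/, preceding coda = /bw/.
Syllabification: dosf.spuwg.stopt.subw.da.
Syllable 2 is /spuwg/ with coda /wg/, so it is closed.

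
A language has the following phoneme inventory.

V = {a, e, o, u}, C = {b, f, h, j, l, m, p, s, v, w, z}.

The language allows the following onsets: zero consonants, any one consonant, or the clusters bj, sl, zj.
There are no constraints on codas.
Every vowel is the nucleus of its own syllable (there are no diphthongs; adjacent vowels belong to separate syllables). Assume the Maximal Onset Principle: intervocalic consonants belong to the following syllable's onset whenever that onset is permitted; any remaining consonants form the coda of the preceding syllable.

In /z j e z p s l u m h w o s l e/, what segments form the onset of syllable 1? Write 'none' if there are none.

Nuclei (vowels): e, u, o, e → 4 syllables.
V1 /e/ – V2 /u/: /zpsl/ splits as /zp/ + /sl/ (/sl/ is the longest suffix that is a licit onset).
V2 /u/ – V3 /o/: /mhw/ splits as /mh/ + /w/ (/w/ is the longest suffix that is a licit onset).
V3 /o/ – V4 /e/: /sl/ is a licit onset in full, so it all attaches to the next syllable.
Syllabification: zjezp.slumh.wo.sle.
Syllable 1 is /zjezp/: onset /zj/, nucleus /e/, coda /zp/.

zj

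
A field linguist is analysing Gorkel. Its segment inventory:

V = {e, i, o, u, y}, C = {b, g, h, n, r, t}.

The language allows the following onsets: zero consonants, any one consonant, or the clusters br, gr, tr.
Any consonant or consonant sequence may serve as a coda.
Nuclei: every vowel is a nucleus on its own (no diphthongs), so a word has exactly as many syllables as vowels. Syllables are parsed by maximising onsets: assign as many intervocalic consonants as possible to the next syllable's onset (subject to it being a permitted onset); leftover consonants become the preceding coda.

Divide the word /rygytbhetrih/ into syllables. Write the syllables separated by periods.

ry.gytb.he.trih

Nuclei (vowels): y, y, e, i → 4 syllables.
σ1/σ2 boundary: /g/ → onset of the next syllable (single consonants are always licit onsets).
σ2/σ3 boundary: /tbh/; trying suffixes from longest down, /h/ is the first permitted one, so coda /tb/ | onset /h/.
σ3/σ4 boundary: /tr/ — entire cluster is a permitted onset → onset /tr/, coda ∅.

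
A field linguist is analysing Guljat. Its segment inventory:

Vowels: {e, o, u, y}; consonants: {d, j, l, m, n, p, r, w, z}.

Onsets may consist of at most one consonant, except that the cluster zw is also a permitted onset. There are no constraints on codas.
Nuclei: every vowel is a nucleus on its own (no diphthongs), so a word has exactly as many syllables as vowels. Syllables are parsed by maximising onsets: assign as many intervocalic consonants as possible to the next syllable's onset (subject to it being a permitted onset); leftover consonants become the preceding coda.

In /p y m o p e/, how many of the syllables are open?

The vowels are y, o, e — 3 nuclei, so 3 syllables.
σ1/σ2 boundary: /m/ → onset of the next syllable (single consonants are always licit onsets).
σ2/σ3 boundary: just /p/ — single C goes to the following onset.
So the parse is py.mo.pe.
Classifying each syllable: /py/ (open), /mo/ (open), /pe/ (open).
Open syllables: 3.

3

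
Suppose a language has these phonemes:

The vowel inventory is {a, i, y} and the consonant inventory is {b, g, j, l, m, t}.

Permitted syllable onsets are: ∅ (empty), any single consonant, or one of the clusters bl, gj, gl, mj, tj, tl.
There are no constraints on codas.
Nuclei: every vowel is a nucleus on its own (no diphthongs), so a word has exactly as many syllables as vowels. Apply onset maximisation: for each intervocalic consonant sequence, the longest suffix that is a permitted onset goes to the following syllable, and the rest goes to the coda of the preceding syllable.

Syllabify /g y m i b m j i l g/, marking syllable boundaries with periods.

The vowels are y, i, i — 3 nuclei, so 3 syllables.
σ1/σ2 boundary: /m/ is a single consonant, so it becomes the next onset.
σ2/σ3 boundary: /bmj/ — longest licit onset from the right is /mj/, leaving /b/ as coda.

gy.mib.mjilg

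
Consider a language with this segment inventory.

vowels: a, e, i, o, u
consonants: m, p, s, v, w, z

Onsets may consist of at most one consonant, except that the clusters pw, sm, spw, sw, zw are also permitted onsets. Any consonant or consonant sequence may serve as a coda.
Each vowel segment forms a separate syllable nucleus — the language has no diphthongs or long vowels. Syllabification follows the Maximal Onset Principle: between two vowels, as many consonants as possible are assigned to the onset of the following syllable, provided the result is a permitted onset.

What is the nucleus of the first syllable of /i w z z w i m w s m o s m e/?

Nuclei (vowels): i, i, o, e → 4 syllables.
The first nucleus (vowel 1 from the left) is /i/.

i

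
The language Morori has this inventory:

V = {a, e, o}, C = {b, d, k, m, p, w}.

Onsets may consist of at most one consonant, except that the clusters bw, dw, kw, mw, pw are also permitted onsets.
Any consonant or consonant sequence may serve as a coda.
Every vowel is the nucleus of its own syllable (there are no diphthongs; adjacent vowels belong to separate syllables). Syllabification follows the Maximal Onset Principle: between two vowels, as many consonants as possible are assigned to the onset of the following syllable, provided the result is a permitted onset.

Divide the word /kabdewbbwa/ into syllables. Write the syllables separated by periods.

kab.dewb.bwa

Nuclei (vowels): a, e, a → 3 syllables.
V1 /a/ – V2 /e/: /bd/ splits as /b/ + /d/ (/d/ is the longest suffix that is a licit onset).
V2 /e/ – V3 /a/: /wbbw/ splits as /wb/ + /bw/ (/bw/ is the longest suffix that is a licit onset).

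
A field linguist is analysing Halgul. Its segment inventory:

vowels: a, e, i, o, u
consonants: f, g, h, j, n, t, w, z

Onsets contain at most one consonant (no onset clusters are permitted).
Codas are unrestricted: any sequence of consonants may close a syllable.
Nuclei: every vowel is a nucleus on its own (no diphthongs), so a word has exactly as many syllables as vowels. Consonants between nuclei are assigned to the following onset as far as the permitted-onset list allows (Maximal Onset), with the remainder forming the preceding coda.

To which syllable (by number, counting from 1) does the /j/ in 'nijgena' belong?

1

Nuclei (vowels): i, e, a → 3 syllables.
/i…e/ gap (V1→V2): cluster /jg/ — the longest permitted-onset suffix is /g/; onset = /g/, preceding coda = /j/.
/e…a/ gap (V2→V3): /n/ is a single consonant, so it becomes the next onset.
So the parse is nij.ge.na.
The /j/ is in the coda of syllable 1 (/nij/).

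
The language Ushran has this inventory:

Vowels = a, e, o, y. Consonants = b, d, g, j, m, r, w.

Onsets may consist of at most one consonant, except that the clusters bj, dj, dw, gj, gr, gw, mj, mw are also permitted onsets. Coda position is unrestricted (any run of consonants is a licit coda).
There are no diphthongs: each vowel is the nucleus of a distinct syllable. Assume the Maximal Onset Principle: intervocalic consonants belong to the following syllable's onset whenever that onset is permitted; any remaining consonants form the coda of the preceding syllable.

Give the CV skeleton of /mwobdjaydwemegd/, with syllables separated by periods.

CCVC.CCV.V.CCV.CVCC

Vowels present: o, a, y, e, e; each is a nucleus, giving 5 syllables.
σ1/σ2 boundary: /bdj/; trying suffixes from longest down, /dj/ is the first permitted one, so coda /b/ | onset /dj/.
σ2/σ3 boundary: hiatus — the boundary sits between the two vowels.
σ3/σ4 boundary: /dw/ is a licit onset in full, so it all attaches to the next syllable.
σ4/σ5 boundary: /m/ is a single consonant, so it becomes the next onset.
So the parse is mwob.dja.y.dwe.megd.
Mapping each syllable to C/V: /mwob/ → CCVC, /dja/ → CCV, /y/ → V, /dwe/ → CCV, /megd/ → CVCC.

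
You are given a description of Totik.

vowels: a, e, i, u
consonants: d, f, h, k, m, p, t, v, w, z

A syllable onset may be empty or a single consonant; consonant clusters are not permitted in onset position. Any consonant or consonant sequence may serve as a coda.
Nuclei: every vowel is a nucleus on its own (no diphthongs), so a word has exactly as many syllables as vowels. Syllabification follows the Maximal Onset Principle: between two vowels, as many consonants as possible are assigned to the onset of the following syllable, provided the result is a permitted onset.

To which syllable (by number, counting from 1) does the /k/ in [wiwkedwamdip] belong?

2

The vowels are i, e, a, i — 4 nuclei, so 4 syllables.
σ1/σ2 boundary: cluster /wk/ — the longest permitted-onset suffix is /k/; onset = /k/, preceding coda = /w/.
σ2/σ3 boundary: /dw/ — longest licit onset from the right is /w/, leaving /d/ as coda.
σ3/σ4 boundary: cluster /md/ — the longest permitted-onset suffix is /d/; onset = /d/, preceding coda = /m/.
Putting it together: wiw.ked.wam.dip.
The /k/ is in the onset of syllable 2 (/ked/).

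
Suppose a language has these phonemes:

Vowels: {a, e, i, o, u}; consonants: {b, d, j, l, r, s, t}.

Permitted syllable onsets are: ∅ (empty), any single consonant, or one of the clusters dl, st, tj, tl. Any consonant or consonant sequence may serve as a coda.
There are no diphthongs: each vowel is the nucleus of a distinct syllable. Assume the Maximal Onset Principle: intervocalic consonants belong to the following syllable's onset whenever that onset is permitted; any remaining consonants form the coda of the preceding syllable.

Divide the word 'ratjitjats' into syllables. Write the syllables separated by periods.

The vowels are a, i, a — 3 nuclei, so 3 syllables.
Between /a/ (V1) and /i/ (V2): /tj/ is a licit onset in full, so it all attaches to the next syllable.
Between /i/ (V2) and /a/ (V3): /tj/ is a licit onset in full, so it all attaches to the next syllable.

ra.tji.tjats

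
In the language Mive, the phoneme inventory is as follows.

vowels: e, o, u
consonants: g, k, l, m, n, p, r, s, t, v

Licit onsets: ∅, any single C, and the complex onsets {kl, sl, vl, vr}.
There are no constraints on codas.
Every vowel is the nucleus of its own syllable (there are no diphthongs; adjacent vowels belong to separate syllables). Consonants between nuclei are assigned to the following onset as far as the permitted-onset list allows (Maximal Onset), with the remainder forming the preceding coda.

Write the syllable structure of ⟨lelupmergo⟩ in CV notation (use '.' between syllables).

CV.CVC.CVC.CV

Nuclei (vowels): e, u, e, o → 4 syllables.
/e…u/ gap (V1→V2): /l/ → onset of the next syllable (single consonants are always licit onsets).
/u…e/ gap (V2→V3): /pm/ splits as /p/ + /m/ (/m/ is the longest suffix that is a licit onset).
/e…o/ gap (V3→V4): /rg/ — longest licit onset from the right is /g/, leaving /r/ as coda.
Syllabification: le.lup.mer.go.
Mapping each syllable to C/V: /le/ → CV, /lup/ → CVC, /mer/ → CVC, /go/ → CV.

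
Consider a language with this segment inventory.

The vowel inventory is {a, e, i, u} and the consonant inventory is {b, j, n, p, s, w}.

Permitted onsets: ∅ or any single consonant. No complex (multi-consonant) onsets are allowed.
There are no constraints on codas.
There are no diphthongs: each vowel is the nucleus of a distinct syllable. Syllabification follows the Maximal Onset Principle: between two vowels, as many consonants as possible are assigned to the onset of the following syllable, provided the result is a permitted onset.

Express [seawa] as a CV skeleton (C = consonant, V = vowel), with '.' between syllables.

CV.V.CV

The vowels are e, a, a — 3 nuclei, so 3 syllables.
/e…a/ gap (V1→V2): no consonants, so the boundary falls immediately after /e/.
/a…a/ gap (V2→V3): /w/ → onset of the next syllable (single consonants are always licit onsets).
So the parse is se.a.wa.
Mapping each syllable to C/V: /se/ → CV, /a/ → V, /wa/ → CV.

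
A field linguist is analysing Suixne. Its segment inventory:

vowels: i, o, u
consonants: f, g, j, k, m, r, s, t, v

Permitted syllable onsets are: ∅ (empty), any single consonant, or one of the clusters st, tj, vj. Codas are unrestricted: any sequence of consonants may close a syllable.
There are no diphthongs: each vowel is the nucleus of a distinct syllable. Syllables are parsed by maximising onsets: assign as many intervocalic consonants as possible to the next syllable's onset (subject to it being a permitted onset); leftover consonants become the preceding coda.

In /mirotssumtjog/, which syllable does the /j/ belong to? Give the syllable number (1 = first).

4

Vowels present: i, o, u, o; each is a nucleus, giving 4 syllables.
/i…o/ gap (V1→V2): /r/ → onset of the next syllable (single consonants are always licit onsets).
/o…u/ gap (V2→V3): /tss/; trying suffixes from longest down, /s/ is the first permitted one, so coda /ts/ | onset /s/.
/u…o/ gap (V3→V4): cluster /mtj/ — the longest permitted-onset suffix is /tj/; onset = /tj/, preceding coda = /m/.
Result: mi.rots.sum.tjog.
The /j/ is in the onset of syllable 4 (/tjog/).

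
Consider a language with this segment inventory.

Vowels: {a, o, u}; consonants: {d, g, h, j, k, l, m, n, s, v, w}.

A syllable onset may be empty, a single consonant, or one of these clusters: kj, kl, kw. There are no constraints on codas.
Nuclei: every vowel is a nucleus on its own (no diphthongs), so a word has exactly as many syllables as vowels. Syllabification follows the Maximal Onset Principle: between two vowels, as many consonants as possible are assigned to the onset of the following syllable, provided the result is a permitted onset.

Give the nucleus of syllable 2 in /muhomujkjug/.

Nuclei (vowels): u, o, u, u → 4 syllables.
The second nucleus (vowel 2 from the left) is /o/.

o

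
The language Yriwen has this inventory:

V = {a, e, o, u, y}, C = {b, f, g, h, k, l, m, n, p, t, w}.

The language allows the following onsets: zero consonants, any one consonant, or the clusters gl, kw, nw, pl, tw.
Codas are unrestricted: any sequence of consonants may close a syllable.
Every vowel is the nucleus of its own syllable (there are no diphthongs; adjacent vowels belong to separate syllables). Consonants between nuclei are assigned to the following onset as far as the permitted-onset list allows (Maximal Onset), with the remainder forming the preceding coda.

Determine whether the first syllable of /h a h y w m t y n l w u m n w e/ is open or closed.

Nuclei (vowels): a, y, y, u, e → 5 syllables.
V1 /a/ – V2 /y/: /h/ → onset of the next syllable (single consonants are always licit onsets).
V2 /y/ – V3 /y/: /wmt/ — longest licit onset from the right is /t/, leaving /wm/ as coda.
V3 /y/ – V4 /u/: cluster /nlw/ — the longest permitted-onset suffix is /w/; onset = /w/, preceding coda = /nl/.
V4 /u/ – V5 /e/: /mnw/ splits as /m/ + /nw/ (/nw/ is the longest suffix that is a licit onset).
Syllabification: ha.hywm.tynl.wum.nwe.
Syllable 1 is /ha/; it ends in its nucleus with no coda, so it is open.

open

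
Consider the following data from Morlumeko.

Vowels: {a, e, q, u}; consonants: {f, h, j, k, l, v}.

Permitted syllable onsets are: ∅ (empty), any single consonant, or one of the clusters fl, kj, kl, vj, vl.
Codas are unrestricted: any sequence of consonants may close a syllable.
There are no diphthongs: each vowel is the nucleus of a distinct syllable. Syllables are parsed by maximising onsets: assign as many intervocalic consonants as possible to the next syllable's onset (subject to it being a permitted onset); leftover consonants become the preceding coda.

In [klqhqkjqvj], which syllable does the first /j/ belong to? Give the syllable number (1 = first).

Nuclei (vowels): q, q, q → 3 syllables.
/q…q/ gap (V1→V2): /h/ → onset of the next syllable (single consonants are always licit onsets).
/q…q/ gap (V2→V3): /kj/ is a licit onset in full, so it all attaches to the next syllable.
So the parse is klq.hq.kjqvj.
The first /j/ is in the onset of syllable 3 (/kjqvj/).

3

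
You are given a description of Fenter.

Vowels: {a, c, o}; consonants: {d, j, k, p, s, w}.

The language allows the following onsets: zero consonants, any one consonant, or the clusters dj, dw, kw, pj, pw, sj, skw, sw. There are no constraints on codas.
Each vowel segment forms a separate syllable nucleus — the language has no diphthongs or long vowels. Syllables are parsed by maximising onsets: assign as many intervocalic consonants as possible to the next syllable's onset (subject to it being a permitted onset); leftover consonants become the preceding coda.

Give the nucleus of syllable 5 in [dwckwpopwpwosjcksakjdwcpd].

a

The vowels are c, o, o, c, a, c — 6 nuclei, so 6 syllables.
The fifth nucleus (vowel 5 from the left) is /a/.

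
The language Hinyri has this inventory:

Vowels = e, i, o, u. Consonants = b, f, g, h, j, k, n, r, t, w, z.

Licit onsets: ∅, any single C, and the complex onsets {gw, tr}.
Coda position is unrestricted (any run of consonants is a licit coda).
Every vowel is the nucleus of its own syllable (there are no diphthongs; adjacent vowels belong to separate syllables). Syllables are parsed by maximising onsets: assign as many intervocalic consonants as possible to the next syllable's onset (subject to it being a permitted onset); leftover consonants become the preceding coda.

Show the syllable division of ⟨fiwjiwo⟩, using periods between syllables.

fiw.ji.wo

Vowels present: i, i, o; each is a nucleus, giving 3 syllables.
σ1/σ2 boundary: /wj/ splits as /w/ + /j/ (/j/ is the longest suffix that is a licit onset).
σ2/σ3 boundary: /w/ is a single consonant, so it becomes the next onset.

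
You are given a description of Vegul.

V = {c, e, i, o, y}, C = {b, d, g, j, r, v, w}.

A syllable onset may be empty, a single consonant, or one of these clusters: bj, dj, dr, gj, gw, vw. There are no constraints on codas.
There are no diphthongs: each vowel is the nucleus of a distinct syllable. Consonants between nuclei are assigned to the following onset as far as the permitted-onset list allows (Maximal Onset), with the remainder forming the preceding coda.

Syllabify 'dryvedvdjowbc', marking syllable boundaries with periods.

dry.vedv.djow.bc

The vowels are y, e, o, c — 4 nuclei, so 4 syllables.
V1 /y/ – V2 /e/: just /v/ — single C goes to the following onset.
V2 /e/ – V3 /o/: /dvdj/ splits as /dv/ + /dj/ (/dj/ is the longest suffix that is a licit onset).
V3 /o/ – V4 /c/: /wb/; trying suffixes from longest down, /b/ is the first permitted one, so coda /w/ | onset /b/.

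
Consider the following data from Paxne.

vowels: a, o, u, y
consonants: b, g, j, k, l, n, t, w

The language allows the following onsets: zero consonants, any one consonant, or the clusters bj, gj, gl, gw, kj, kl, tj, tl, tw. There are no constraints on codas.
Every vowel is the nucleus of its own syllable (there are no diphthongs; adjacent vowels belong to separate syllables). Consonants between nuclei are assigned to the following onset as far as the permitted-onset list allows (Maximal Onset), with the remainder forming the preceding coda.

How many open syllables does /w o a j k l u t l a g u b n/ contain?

Vowels present: o, a, u, a, u; each is a nucleus, giving 5 syllables.
/o…a/ gap (V1→V2): hiatus — the boundary sits between the two vowels.
/a…u/ gap (V2→V3): /jkl/; trying suffixes from longest down, /kl/ is the first permitted one, so coda /j/ | onset /kl/.
/u…a/ gap (V3→V4): cluster /tl/ — /tl/ is itself a permitted onset, so the whole cluster goes right; preceding coda = ∅.
/a…u/ gap (V4→V5): /g/ is a single consonant, so it becomes the next onset.
Result: wo.aj.klu.tla.gubn.
Classifying each syllable: /wo/ (open), /aj/ (closed), /klu/ (open), /tla/ (open), /gubn/ (closed).
Open syllables: 3.

3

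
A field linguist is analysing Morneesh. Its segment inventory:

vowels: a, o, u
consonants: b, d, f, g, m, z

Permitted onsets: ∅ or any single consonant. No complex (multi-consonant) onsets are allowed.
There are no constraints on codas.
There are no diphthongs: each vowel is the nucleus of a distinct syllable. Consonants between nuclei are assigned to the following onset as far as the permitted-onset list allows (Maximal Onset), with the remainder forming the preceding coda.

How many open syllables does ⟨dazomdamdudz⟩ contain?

1

Vowels present: a, o, a, u; each is a nucleus, giving 4 syllables.
/a…o/ gap (V1→V2): /z/ is a single consonant, so it becomes the next onset.
/o…a/ gap (V2→V3): /md/ splits as /m/ + /d/ (/d/ is the longest suffix that is a licit onset).
/a…u/ gap (V3→V4): /md/ splits as /m/ + /d/ (/d/ is the longest suffix that is a licit onset).
Syllabification: da.zom.dam.dudz.
Classifying each syllable: /da/ (open), /zom/ (closed), /dam/ (closed), /dudz/ (closed).
Open syllables: 1.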